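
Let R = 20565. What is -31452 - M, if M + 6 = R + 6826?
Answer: -58837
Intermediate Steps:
M = 27385 (M = -6 + (20565 + 6826) = -6 + 27391 = 27385)
-31452 - M = -31452 - 1*27385 = -31452 - 27385 = -58837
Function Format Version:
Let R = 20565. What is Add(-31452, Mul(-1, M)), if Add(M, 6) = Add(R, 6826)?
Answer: -58837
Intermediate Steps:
M = 27385 (M = Add(-6, Add(20565, 6826)) = Add(-6, 27391) = 27385)
Add(-31452, Mul(-1, M)) = Add(-31452, Mul(-1, 27385)) = Add(-31452, -27385) = -58837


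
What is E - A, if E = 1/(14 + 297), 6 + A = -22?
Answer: 8709/311 ≈ 28.003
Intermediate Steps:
A = -28 (A = -6 - 22 = -28)
E = 1/311 ≈ 0.0032154
E - A = 1/311 - 1*(-28) = 1/311 + 28 = 8709/311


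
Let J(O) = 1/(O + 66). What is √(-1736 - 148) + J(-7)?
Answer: 1/59 + 2*I*√471 ≈ 0.016949 + 43.405*I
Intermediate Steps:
J(O) = 1/(66 + O)
√(-1736 - 148) + J(-7) = √(-1736 - 148) + 1/(66 - 7) = √(-1884) + 1/59 = 2*I*√471 + 1/59 = 1/59 + 2*I*√471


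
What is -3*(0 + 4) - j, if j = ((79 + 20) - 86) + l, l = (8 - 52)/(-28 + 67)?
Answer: -931/39 ≈ -23.872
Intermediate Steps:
l = -44/39 ≈ -1.1282
j = 463/39 (j = ((79 + 20) - 86) - 44/39 = (99 - 86) - 44/39 = 13 - 44/39 = 463/39 ≈ 11.872)
-3*(0 + 4) - j = -3*(0 + 4) - 1*463/39 = -3*4 - 463/39 = -12 - 463/39 = -931/39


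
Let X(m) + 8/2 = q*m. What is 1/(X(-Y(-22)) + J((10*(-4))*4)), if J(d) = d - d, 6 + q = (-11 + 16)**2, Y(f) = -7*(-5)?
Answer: -1/669 ≈ -0.0014948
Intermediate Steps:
Y(f) = 35
q = 19 (q = -6 + (-11 + 16)**2 = -6 + 5**2 = -6 + 25 = 19)
J(d) = 0
X(m) = -4 + 19*m
1/(X(-Y(-22)) + J((10*(-4))*4)) = 1/((-4 + 19*(-1*35)) + 0) = 1/((-4 + 19*(-35)) + 0) = 1/((-4 - 665) + 0) = 1/(-669 + 0) = 1/(-669) = -1/669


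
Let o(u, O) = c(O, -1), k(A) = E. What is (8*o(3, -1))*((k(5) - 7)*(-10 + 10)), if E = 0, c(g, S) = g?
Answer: 0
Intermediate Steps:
k(A) = 0
o(u, O) = O
(8*o(3, -1))*((k(5) - 7)*(-10 + 10)) = (8*(-1))*((0 - 7)*(-10 + 10)) = -(-56)*0 = -8*0 = 0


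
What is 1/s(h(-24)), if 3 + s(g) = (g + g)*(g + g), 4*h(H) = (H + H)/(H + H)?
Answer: -4/11 ≈ -0.36364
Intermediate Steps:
h(H) = 1/4 (h(H) = ((H + H)/(H + H))/4 = ((2*H)/((2*H)))/4 = ((2*H)*(1/(2*H)))/4 = (1/4)*1 = 1/4)
s(g) = -3 + 4*g**2 (s(g) = -3 + (g + g)*(g + g) = -3 + (2*g)*(2*g) = -3 + 4*g**2)
1/s(h(-24)) = 1/(-3 + 4*(1/4)**2) = 1/(-3 + 4*(1/16)) = 1/(-3 + 1/4) = 1/(-11/4) = -4/11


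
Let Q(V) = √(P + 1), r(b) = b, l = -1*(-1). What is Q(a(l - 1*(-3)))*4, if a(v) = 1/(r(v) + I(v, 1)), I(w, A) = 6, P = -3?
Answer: 4*I*√2 ≈ 5.6569*I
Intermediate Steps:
l = 1
a(v) = 1/(6 + v) (a(v) = 1/(v + 6) = 1/(6 + v))
Q(V) = I*√2 (Q(V) = √(-3 + 1) = √(-2) = I*√2)
Q(a(l - 1*(-3)))*4 = (I*√2)*4 = 4*I*√2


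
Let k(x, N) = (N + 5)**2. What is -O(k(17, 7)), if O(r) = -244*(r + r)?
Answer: 70272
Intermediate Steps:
k(x, N) = (5 + N)**2
O(r) = -488*r
-O(k(17, 7)) = -(-488)*(5 + 7)**2 = -(-488)*12**2 = -(-488)*144 = -1*(-70272) = 70272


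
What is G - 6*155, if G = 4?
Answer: -926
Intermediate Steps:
G - 6*155 = 4 - 6*155 = 4 - 930 = -926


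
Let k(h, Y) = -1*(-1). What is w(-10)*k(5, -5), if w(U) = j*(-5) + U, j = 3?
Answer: -25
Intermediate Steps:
w(U) = -15 + U (w(U) = 3*(-5) + U = -15 + U)
k(h, Y) = 1
w(-10)*k(5, -5) = (-15 - 10)*1 = -25*1 = -25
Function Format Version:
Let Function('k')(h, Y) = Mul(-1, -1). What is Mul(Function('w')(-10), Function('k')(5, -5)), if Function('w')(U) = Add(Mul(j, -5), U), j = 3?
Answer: -25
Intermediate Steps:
Function('w')(U) = Add(-15, U) (Function('w')(U) = Add(Mul(3, -5), U) = Add(-15, U))
Function('k')(h, Y) = 1
Mul(Function('w')(-10), Function('k')(5, -5)) = Mul(Add(-15, -10), 1) = Mul(-25, 1) = -25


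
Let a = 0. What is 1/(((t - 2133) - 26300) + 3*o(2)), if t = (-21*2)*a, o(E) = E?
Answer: -1/28427 ≈ -3.5178e-5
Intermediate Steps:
t = 0 (t = -21*2*0 = -42*0 = 0)
1/(((t - 2133) - 26300) + 3*o(2)) = 1/(((0 - 2133) - 26300) + 3*2) = 1/((-2133 - 26300) + 6) = 1/(-28433 + 6) = 1/(-28427) = -1/28427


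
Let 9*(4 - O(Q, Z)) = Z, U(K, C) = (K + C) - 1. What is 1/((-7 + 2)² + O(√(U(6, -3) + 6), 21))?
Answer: 3/80 ≈ 0.037500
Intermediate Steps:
U(K, C) = -1 + C + K (U(K, C) = (C + K) - 1 = -1 + C + K)
O(Q, Z) = 4 - Z/9
1/((-7 + 2)² + O(√(U(6, -3) + 6), 21)) = 1/((-7 + 2)² + (4 - ⅑*21)) = 1/((-5)² + (4 - 7/3)) = 1/(25 + 5/3) = 1/(80/3) = 3/80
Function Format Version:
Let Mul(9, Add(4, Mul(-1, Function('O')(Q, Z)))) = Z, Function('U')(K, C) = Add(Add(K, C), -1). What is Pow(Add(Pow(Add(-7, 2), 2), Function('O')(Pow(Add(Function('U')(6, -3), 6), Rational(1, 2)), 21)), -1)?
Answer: Rational(3, 80) ≈ 0.037500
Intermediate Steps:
Function('U')(K, C) = Add(-1, C, K) (Function('U')(K, C) = Add(Add(C, K), -1) = Add(-1, C, K))
Function('O')(Q, Z) = Add(4, Mul(Rational(-1, 9), Z))
Pow(Add(Pow(Add(-7, 2), 2), Function('O')(Pow(Add(Function('U')(6, -3), 6), Rational(1, 2)), 21)), -1) = Pow(Add(Pow(Add(-7, 2), 2), Add(4, Mul(Rational(-1, 9), 21))), -1) = Pow(Add(Pow(-5, 2), Add(4, Rational(-7, 3))), -1) = Pow(Add(25, Rational(5, 3)), -1) = Pow(Rational(80, 3), -1) = Rational(3, 80)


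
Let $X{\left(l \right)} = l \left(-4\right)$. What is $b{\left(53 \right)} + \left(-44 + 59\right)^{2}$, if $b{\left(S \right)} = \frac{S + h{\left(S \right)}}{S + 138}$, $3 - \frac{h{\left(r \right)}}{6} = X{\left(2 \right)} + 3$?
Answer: $\frac{43076}{191} \approx 225.53$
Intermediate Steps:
$X{\left(l \right)} = - 4 l$
$h{\left(r \right)} = 48$ ($h{\left(r \right)} = 18 - 6 \left(\left(-4\right) 2 + 3\right) = 18 - 6 \left(-8 + 3\right) = 18 - -30 = 18 + 30 = 48$)
$b{\left(S \right)} = \frac{48 + S}{138 + S}$ ($b{\left(S \right)} = \frac{S + 48}{S + 138} = \frac{48 + S}{138 + S}$)
$b{\left(53 \right)} + \left(-44 + 59\right)^{2} = \frac{48 + 53}{138 + 53} + \left(-44 + 59\right)^{2} = \frac{1}{191} \cdot 101 + 15^{2} = \frac{1}{191} \cdot 101 + 225 = \frac{101}{191} + 225 = \frac{43076}{191}$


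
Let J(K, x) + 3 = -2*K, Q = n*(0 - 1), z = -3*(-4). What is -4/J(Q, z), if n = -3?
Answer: 4/9 ≈ 0.44444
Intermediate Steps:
z = 12
Q = 3 (Q = -3*(0 - 1) = -3*(-1) = 3)
J(K, x) = -3 - 2*K
-4/J(Q, z) = -4/(-3 - 2*3) = -4/(-3 - 6) = -4/(-9) = -4*(-1/9) = 4/9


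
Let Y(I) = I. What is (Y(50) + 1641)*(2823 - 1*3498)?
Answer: -1141425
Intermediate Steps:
(Y(50) + 1641)*(2823 - 1*3498) = (50 + 1641)*(2823 - 1*3498) = 1691*(2823 - 3498) = 1691*(-675) = -1141425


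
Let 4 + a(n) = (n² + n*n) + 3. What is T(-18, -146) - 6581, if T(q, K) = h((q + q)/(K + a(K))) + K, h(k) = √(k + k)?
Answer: -6727 + 6*I*√84970/42485 ≈ -6727.0 + 0.041167*I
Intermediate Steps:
a(n) = -1 + 2*n² (a(n) = -4 + ((n² + n*n) + 3) = -4 + ((n² + n²) + 3) = -4 + (2*n² + 3) = -4 + (3 + 2*n²) = -1 + 2*n²)
h(k) = √2*√k (h(k) = √(2*k) = √2*√k)
T(q, K) = K + 2*√(q/(-1 + K + 2*K²)) (T(q, K) = √2*√((q + q)/(K + (-1 + 2*K²))) + K = √2*√((2*q)/(-1 + K + 2*K²)) + K = √2*√(2*q/(-1 + K + 2*K²)) + K = √2*(√2*√(q/(-1 + K + 2*K²))) + K = 2*√(q/(-1 + K + 2*K²)) + K = K + 2*√(q/(-1 + K + 2*K²)))
T(-18, -146) - 6581 = (-146 + 2*√(-18/(-1 - 146 + 2*(-146)²))) - 6581 = (-146 + 2*√(-18/(-1 - 146 + 2*21316))) - 6581 = (-146 + 2*√(-18/(-1 - 146 + 42632))) - 6581 = (-146 + 2*√(-18/42485)) - 6581 = (-146 + 2*(3*I*√84970/42485)) - 6581 = (-146 + 6*I*√84970/42485) - 6581 = -6727 + 6*I*√84970/42485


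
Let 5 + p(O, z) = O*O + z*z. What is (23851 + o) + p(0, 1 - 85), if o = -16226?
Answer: 14676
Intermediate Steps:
p(O, z) = -5 + O**2 + z**2 (p(O, z) = -5 + (O*O + z*z) = -5 + (O**2 + z**2) = -5 + O**2 + z**2)
(23851 + o) + p(0, 1 - 85) = (23851 - 16226) + (-5 + 0**2 + (1 - 85)**2) = 7625 + (-5 + 0 + (-84)**2) = 7625 + (-5 + 0 + 7056) = 7625 + 7051 = 14676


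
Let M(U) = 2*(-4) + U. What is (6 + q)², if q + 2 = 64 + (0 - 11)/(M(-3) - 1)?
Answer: 683929/144 ≈ 4749.5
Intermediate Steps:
M(U) = -8 + U
q = 755/12 (q = -2 + (64 + (0 - 11)/((-8 - 3) - 1)) = -2 + (64 - 11/(-11 - 1)) = -2 + (64 - 11/(-12)) = -2 + (64 - 11*(-1/12)) = -2 + (64 + 11/12) = -2 + 779/12 = 755/12 ≈ 62.917)
(6 + q)² = (6 + 755/12)² = (827/12)² = 683929/144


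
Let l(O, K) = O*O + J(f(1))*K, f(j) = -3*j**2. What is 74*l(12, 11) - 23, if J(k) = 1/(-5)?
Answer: 52351/5 ≈ 10470.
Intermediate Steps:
J(k) = -1/5
l(O, K) = O**2 - K/5 (l(O, K) = O*O - K/5 = O**2 - K/5)
74*l(12, 11) - 23 = 74*(12**2 - 1/5*11) - 23 = 74*(144 - 11/5) - 23 = 74*(709/5) - 23 = 52466/5 - 23 = 52351/5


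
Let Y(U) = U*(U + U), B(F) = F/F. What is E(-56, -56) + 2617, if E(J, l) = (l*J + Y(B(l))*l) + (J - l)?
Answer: 5641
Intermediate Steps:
B(F) = 1
Y(U) = 2*U² (Y(U) = U*(2*U) = 2*U²)
E(J, l) = J + l + J*l (E(J, l) = (l*J + (2*1²)*l) + (J - l) = (J*l + (2*1)*l) + (J - l) = (J*l + 2*l) + (J - l) = (2*l + J*l) + (J - l) = J + l + J*l)
E(-56, -56) + 2617 = (-56 - 56 - 56*(-56)) + 2617 = (-56 - 56 + 3136) + 2617 = 3024 + 2617 = 5641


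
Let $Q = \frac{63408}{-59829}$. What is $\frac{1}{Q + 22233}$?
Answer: $\frac{19943}{443371583} \approx 4.498 \cdot 10^{-5}$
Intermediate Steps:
$Q = - \frac{21136}{19943}$ ($Q = 63408 \left(- \frac{1}{59829}\right) = - \frac{21136}{19943} \approx -1.0598$)
$\frac{1}{Q + 22233} = \frac{1}{- \frac{21136}{19943} + 22233} = \frac{1}{\frac{443371583}{19943}} = \frac{19943}{443371583}$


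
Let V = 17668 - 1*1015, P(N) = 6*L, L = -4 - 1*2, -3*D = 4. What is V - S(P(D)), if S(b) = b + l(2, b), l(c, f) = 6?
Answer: 16683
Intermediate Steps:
D = -4/3 (D = -⅓*4 = -4/3 ≈ -1.3333)
L = -6 (L = -4 - 2 = -6)
P(N) = -36 (P(N) = 6*(-6) = -36)
S(b) = 6 + b (S(b) = b + 6 = 6 + b)
V = 16653 (V = 17668 - 1015 = 16653)
V - S(P(D)) = 16653 - (6 - 36) = 16653 - 1*(-30) = 16653 + 30 = 16683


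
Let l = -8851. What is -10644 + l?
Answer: -19495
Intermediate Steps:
-10644 + l = -10644 - 8851 = -19495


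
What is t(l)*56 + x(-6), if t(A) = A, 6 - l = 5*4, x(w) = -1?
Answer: -785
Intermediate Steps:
l = -14 (l = 6 - 5*4 = 6 - 1*20 = 6 - 20 = -14)
t(l)*56 + x(-6) = -14*56 - 1 = -784 - 1 = -785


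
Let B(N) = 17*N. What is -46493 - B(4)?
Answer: -46561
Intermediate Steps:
-46493 - B(4) = -46493 - 17*4 = -46493 - 1*68 = -46493 - 68 = -46561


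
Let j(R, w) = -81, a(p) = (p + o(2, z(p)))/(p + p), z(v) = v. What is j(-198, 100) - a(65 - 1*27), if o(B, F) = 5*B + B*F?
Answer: -1570/19 ≈ -82.632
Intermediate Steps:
a(p) = (10 + 3*p)/(2*p) (a(p) = (p + 2*(5 + p))/(p + p) = (p + (10 + 2*p))/((2*p)) = (10 + 3*p)*(1/(2*p)) = (10 + 3*p)/(2*p))
j(-198, 100) - a(65 - 1*27) = -81 - (3/2 + 5/(65 - 1*27)) = -81 - (3/2 + 5/(65 - 27)) = -81 - (3/2 + 5/38) = -81 - 1*31/19 = -81 - 31/19 = -1570/19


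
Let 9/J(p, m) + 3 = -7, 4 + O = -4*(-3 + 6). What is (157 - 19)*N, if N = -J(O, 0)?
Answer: 621/5 ≈ 124.20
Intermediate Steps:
O = -16 (O = -4 - 4*(-3 + 6) = -4 - 4*3 = -4 - 12 = -16)
J(p, m) = -9/10 (J(p, m) = 9/(-3 - 7) = 9/(-10) = 9*(-⅒) = -9/10)
N = 9/10 (N = -1*(-9/10) = 9/10 ≈ 0.90000)
(157 - 19)*N = (157 - 19)*(9/10) = 138*(9/10) = 621/5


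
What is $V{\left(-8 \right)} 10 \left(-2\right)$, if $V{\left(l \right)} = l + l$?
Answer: $320$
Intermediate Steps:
$V{\left(l \right)} = 2 l$
$V{\left(-8 \right)} 10 \left(-2\right) = 2 \left(-8\right) 10 \left(-2\right) = \left(-16\right) 10 \left(-2\right) = \left(-160\right) \left(-2\right) = 320$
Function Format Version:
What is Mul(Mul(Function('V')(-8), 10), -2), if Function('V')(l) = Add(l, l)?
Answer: 320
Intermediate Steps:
Function('V')(l) = Mul(2, l)
Mul(Mul(Function('V')(-8), 10), -2) = Mul(Mul(Mul(2, -8), 10), -2) = Mul(Mul(-16, 10), -2) = Mul(-160, -2) = 320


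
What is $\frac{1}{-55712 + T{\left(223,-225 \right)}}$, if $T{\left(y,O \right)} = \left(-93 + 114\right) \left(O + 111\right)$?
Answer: $- \frac{1}{58106} \approx -1.721 \cdot 10^{-5}$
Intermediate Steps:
$T{\left(y,O \right)} = 2331 + 21 O$ ($T{\left(y,O \right)} = 21 \left(111 + O\right) = 2331 + 21 O$)
$\frac{1}{-55712 + T{\left(223,-225 \right)}} = \frac{1}{-55712 + \left(2331 + 21 \left(-225\right)\right)} = \frac{1}{-55712 + \left(2331 - 4725\right)} = \frac{1}{-55712 - 2394} = \frac{1}{-58106} = - \frac{1}{58106}$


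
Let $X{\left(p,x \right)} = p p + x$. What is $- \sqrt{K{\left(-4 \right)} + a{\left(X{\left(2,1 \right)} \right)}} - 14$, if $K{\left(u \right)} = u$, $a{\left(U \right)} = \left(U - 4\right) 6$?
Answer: $-14 - \sqrt{2} \approx -15.414$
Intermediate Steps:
$X{\left(p,x \right)} = x + p^{2}$ ($X{\left(p,x \right)} = p^{2} + x = x + p^{2}$)
$a{\left(U \right)} = -24 + 6 U$ ($a{\left(U \right)} = \left(-4 + U\right) 6 = -24 + 6 U$)
$- \sqrt{K{\left(-4 \right)} + a{\left(X{\left(2,1 \right)} \right)}} - 14 = - \sqrt{-4 - \left(24 - 6 \left(1 + 2^{2}\right)\right)} - 14 = - \sqrt{-4 - \left(24 - 6 \left(1 + 4\right)\right)} - 14 = - \sqrt{-4 + \left(-24 + 6 \cdot 5\right)} - 14 = - \sqrt{-4 + \left(-24 + 30\right)} - 14 = - \sqrt{-4 + 6} - 14 = - \sqrt{2} - 14 = -14 - \sqrt{2}$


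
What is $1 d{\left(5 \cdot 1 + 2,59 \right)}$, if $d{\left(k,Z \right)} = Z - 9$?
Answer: $50$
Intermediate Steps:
$d{\left(k,Z \right)} = -9 + Z$
$1 d{\left(5 \cdot 1 + 2,59 \right)} = 1 \left(-9 + 59\right) = 1 \cdot 50 = 50$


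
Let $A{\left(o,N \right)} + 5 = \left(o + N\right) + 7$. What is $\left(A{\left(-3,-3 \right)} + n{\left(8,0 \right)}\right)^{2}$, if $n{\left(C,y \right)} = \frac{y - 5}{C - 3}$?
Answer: $25$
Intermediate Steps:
$n{\left(C,y \right)} = \frac{-5 + y}{-3 + C}$
$A{\left(o,N \right)} = 2 + N + o$ ($A{\left(o,N \right)} = -5 + \left(\left(o + N\right) + 7\right) = -5 + \left(\left(N + o\right) + 7\right) = -5 + \left(7 + N + o\right) = 2 + N + o$)
$\left(A{\left(-3,-3 \right)} + n{\left(8,0 \right)}\right)^{2} = \left(\left(2 - 3 - 3\right) + \frac{-5 + 0}{-3 + 8}\right)^{2} = \left(-4 + \frac{1}{5} \left(-5\right)\right)^{2} = \left(-4 - 1\right)^{2} = \left(-5\right)^{2} = 25$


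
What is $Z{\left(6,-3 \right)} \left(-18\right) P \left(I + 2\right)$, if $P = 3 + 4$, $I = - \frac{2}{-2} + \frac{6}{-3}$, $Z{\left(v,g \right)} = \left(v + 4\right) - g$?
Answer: $-1638$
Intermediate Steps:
$Z{\left(v,g \right)} = 4 + v - g$ ($Z{\left(v,g \right)} = \left(4 + v\right) - g = 4 + v - g$)
$I = -1$ ($I = \left(-2\right) \left(- \frac{1}{2}\right) + 6 \left(- \frac{1}{3}\right) = 1 - 2 = -1$)
$P = 7$
$Z{\left(6,-3 \right)} \left(-18\right) P \left(I + 2\right) = \left(4 + 6 - -3\right) \left(-18\right) 7 \left(-1 + 2\right) = \left(4 + 6 + 3\right) \left(-18\right) 7 \cdot 1 = 13 \left(-18\right) 7 = \left(-234\right) 7 = -1638$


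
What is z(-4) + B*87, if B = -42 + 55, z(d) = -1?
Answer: 1130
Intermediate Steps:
B = 13
z(-4) + B*87 = -1 + 13*87 = -1 + 1131 = 1130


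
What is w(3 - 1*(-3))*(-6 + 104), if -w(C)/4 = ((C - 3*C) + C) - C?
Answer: 4704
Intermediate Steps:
w(C) = 8*C (w(C) = -4*(((C - 3*C) + C) - C) = -4*((-2*C + C) - C) = -4*(-C - C) = -(-8)*C = 8*C)
w(3 - 1*(-3))*(-6 + 104) = (8*(3 - 1*(-3)))*(-6 + 104) = (8*(3 + 3))*98 = (8*6)*98 = 48*98 = 4704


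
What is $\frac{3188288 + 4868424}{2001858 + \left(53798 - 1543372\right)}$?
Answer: $\frac{2014178}{128071} \approx 15.727$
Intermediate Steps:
$\frac{3188288 + 4868424}{2001858 + \left(53798 - 1543372\right)} = \frac{8056712}{2001858 + \left(53798 - 1543372\right)} = \frac{8056712}{2001858 - 1489574} = \frac{8056712}{512284} = 8056712 \cdot \frac{1}{512284} = \frac{2014178}{128071}$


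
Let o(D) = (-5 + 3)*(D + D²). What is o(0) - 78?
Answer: -78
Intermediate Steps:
o(D) = -2*D - 2*D² (o(D) = -2*(D + D²) = -2*D - 2*D²)
o(0) - 78 = -2*0*(1 + 0) - 78 = -2*0*1 - 78 = 0 - 78 = -78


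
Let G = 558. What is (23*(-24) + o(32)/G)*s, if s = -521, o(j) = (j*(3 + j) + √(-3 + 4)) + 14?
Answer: 159885001/558 ≈ 2.8653e+5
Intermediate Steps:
o(j) = 15 + j*(3 + j) (o(j) = (j*(3 + j) + √1) + 14 = (j*(3 + j) + 1) + 14 = (1 + j*(3 + j)) + 14 = 15 + j*(3 + j))
(23*(-24) + o(32)/G)*s = (23*(-24) + (15 + 32² + 3*32)/558)*(-521) = (-552 + (15 + 1024 + 96)*(1/558))*(-521) = (-552 + 1135*(1/558))*(-521) = (-552 + 1135/558)*(-521) = -306881/558*(-521) = 159885001/558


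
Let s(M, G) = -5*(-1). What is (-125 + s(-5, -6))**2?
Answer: 14400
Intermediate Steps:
s(M, G) = 5
(-125 + s(-5, -6))**2 = (-125 + 5)**2 = (-120)**2 = 14400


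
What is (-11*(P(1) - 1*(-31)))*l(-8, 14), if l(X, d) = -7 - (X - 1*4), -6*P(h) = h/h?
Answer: -10175/6 ≈ -1695.8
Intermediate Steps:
P(h) = -1/6 (P(h) = -h/(6*h) = -1/6*1 = -1/6)
l(X, d) = -3 - X (l(X, d) = -7 - (X - 4) = -7 - (-4 + X) = -7 + (4 - X) = -3 - X)
(-11*(P(1) - 1*(-31)))*l(-8, 14) = (-11*(-1/6 - 1*(-31)))*(-3 - 1*(-8)) = (-11*(-1/6 + 31))*(-3 + 8) = -11*185/6*5 = -1*2035/6*5 = -2035/6*5 = -10175/6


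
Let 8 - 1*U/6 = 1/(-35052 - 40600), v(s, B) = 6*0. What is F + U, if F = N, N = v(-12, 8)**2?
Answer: 1815651/37826 ≈ 48.000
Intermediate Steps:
v(s, B) = 0
N = 0 (N = 0**2 = 0)
U = 1815651/37826 (U = 48 - 6/(-35052 - 40600) = 48 - 6/(-75652) = 48 - 6*(-1/75652) = 48 + 3/37826 = 1815651/37826 ≈ 48.000)
F = 0
F + U = 0 + 1815651/37826 = 1815651/37826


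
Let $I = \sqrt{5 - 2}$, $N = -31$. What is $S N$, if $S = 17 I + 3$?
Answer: $-93 - 527 \sqrt{3} \approx -1005.8$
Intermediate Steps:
$I = \sqrt{3} \approx 1.732$
$S = 3 + 17 \sqrt{3}$ ($S = 17 \sqrt{3} + 3 = 3 + 17 \sqrt{3} \approx 32.445$)
$S N = \left(3 + 17 \sqrt{3}\right) \left(-31\right) = -93 - 527 \sqrt{3}$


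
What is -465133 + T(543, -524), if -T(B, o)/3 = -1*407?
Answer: -463912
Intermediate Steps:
T(B, o) = 1221 (T(B, o) = -(-3)*407 = -3*(-407) = 1221)
-465133 + T(543, -524) = -465133 + 1221 = -463912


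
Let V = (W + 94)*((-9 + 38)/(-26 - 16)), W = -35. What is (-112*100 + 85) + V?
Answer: -468541/42 ≈ -11156.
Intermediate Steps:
V = -1711/42 (V = (-35 + 94)*((-9 + 38)/(-26 - 16)) = 59*(29/(-42)) = 59*(29*(-1/42)) = 59*(-29/42) = -1711/42 ≈ -40.738)
(-112*100 + 85) + V = (-112*100 + 85) - 1711/42 = (-11200 + 85) - 1711/42 = -11115 - 1711/42 = -468541/42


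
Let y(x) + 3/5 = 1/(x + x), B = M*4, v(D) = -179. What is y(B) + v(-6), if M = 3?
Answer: -21547/120 ≈ -179.56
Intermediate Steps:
B = 12 (B = 3*4 = 12)
y(x) = -3/5 + 1/(2*x) (y(x) = -3/5 + 1/(x + x) = -3/5 + 1/(2*x))
y(B) + v(-6) = (1/10)*(5 - 6*12)/12 - 179 = (1/10)*(1/12)*(5 - 72) - 179 = (1/10)*(1/12)*(-67) - 179 = -67/120 - 179 = -21547/120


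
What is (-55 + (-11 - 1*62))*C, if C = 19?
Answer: -2432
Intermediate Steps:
(-55 + (-11 - 1*62))*C = (-55 + (-11 - 1*62))*19 = (-55 + (-11 - 62))*19 = (-55 - 73)*19 = -128*19 = -2432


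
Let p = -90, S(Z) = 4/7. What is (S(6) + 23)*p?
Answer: -14850/7 ≈ -2121.4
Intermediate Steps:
S(Z) = 4/7 (S(Z) = 4*(⅐) = 4/7)
(S(6) + 23)*p = (4/7 + 23)*(-90) = (165/7)*(-90) = -14850/7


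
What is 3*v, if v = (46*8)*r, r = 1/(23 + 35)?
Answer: 552/29 ≈ 19.034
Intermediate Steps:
r = 1/58 ≈ 0.017241
v = 184/29 (v = (46*8)*(1/58) = 368*(1/58) = 184/29 ≈ 6.3448)
3*v = 3*(184/29) = 552/29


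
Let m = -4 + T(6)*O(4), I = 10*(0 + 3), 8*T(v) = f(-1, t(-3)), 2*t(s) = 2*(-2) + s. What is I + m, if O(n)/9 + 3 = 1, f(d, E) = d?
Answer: 113/4 ≈ 28.250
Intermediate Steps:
t(s) = -2 + s/2 (t(s) = (2*(-2) + s)/2 = (-4 + s)/2 = -2 + s/2)
T(v) = -1/8 (T(v) = (1/8)*(-1) = -1/8)
O(n) = -18 (O(n) = -27 + 9*1 = -27 + 9 = -18)
I = 30 (I = 10*3 = 30)
m = -7/4 (m = -4 - 1/8*(-18) = -4 + 9/4 = -7/4 ≈ -1.7500)
I + m = 30 - 7/4 = 113/4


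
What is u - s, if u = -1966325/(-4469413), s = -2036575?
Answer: 9102296746800/4469413 ≈ 2.0366e+6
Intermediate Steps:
u = 1966325/4469413 (u = -1966325*(-1/4469413) = 1966325/4469413 ≈ 0.43995)
u - s = 1966325/4469413 - 1*(-2036575) = 1966325/4469413 + 2036575 = 9102296746800/4469413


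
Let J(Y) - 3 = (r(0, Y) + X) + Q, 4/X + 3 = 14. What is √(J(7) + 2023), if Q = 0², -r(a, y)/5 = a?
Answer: √245190/11 ≈ 45.015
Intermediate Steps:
r(a, y) = -5*a
X = 4/11 (X = 4/(-3 + 14) = 4/11 ≈ 0.36364)
Q = 0
J(Y) = 37/11 (J(Y) = 3 + ((-5*0 + 4/11) + 0) = 3 + ((0 + 4/11) + 0) = 3 + (4/11 + 0) = 3 + 4/11 = 37/11)
√(J(7) + 2023) = √(37/11 + 2023) = √(22290/11) = √245190/11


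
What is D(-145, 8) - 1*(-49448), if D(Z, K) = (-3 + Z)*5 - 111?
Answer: 48597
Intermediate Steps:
D(Z, K) = -126 + 5*Z (D(Z, K) = (-15 + 5*Z) - 111 = -126 + 5*Z)
D(-145, 8) - 1*(-49448) = (-126 + 5*(-145)) - 1*(-49448) = (-126 - 725) + 49448 = -851 + 49448 = 48597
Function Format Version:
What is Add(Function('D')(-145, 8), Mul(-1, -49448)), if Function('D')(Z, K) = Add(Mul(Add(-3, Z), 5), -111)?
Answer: 48597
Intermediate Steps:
Function('D')(Z, K) = Add(-126, Mul(5, Z)) (Function('D')(Z, K) = Add(Add(-15, Mul(5, Z)), -111) = Add(-126, Mul(5, Z)))
Add(Function('D')(-145, 8), Mul(-1, -49448)) = Add(Add(-126, Mul(5, -145)), Mul(-1, -49448)) = Add(Add(-126, -725), 49448) = Add(-851, 49448) = 48597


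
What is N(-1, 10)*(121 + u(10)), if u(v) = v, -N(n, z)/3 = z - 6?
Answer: -1572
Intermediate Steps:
N(n, z) = 18 - 3*z (N(n, z) = -3*(z - 6) = -3*(-6 + z) = 18 - 3*z)
N(-1, 10)*(121 + u(10)) = (18 - 3*10)*(121 + 10) = (18 - 30)*131 = -12*131 = -1572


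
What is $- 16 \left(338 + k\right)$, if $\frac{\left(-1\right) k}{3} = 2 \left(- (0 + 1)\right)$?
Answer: $-5504$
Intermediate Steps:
$k = 6$ ($k = - 3 \cdot 2 \left(- (0 + 1)\right) = - 3 \cdot 2 \left(\left(-1\right) 1\right) = - 3 \cdot 2 \left(-1\right) = \left(-3\right) \left(-2\right) = 6$)
$- 16 \left(338 + k\right) = - 16 \left(338 + 6\right) = \left(-16\right) 344 = -5504$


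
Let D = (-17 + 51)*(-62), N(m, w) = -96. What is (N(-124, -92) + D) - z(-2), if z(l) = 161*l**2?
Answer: -2848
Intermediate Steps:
D = -2108 (D = 34*(-62) = -2108)
(N(-124, -92) + D) - z(-2) = (-96 - 2108) - 161*(-2)**2 = -2204 - 161*4 = -2204 - 1*644 = -2204 - 644 = -2848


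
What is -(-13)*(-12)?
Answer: -156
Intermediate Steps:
-(-13)*(-12) = -1*156 = -156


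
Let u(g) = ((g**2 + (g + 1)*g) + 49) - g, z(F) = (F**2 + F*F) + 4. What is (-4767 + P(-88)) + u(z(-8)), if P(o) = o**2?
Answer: 37874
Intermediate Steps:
z(F) = 4 + 2*F**2 (z(F) = (F**2 + F**2) + 4 = 2*F**2 + 4 = 4 + 2*F**2)
u(g) = 49 + g**2 - g + g*(1 + g) (u(g) = ((g**2 + (1 + g)*g) + 49) - g = ((g**2 + g*(1 + g)) + 49) - g = (49 + g**2 + g*(1 + g)) - g = 49 + g**2 - g + g*(1 + g))
(-4767 + P(-88)) + u(z(-8)) = (-4767 + (-88)**2) + (49 + 2*(4 + 2*(-8)**2)**2) = (-4767 + 7744) + (49 + 2*(4 + 2*64)**2) = 2977 + (49 + 2*(4 + 128)**2) = 2977 + (49 + 2*132**2) = 2977 + (49 + 2*17424) = 2977 + (49 + 34848) = 2977 + 34897 = 37874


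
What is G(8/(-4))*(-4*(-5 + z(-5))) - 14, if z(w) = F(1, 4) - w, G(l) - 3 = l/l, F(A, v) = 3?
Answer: -62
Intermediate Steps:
G(l) = 4 (G(l) = 3 + l/l = 3 + 1 = 4)
z(w) = 3 - w
G(8/(-4))*(-4*(-5 + z(-5))) - 14 = 4*(-4*(-5 + (3 - 1*(-5)))) - 14 = 4*(-4*(-5 + (3 + 5))) - 14 = 4*(-4*(-5 + 8)) - 14 = 4*(-4*3) - 14 = 4*(-12) - 14 = -48 - 14 = -62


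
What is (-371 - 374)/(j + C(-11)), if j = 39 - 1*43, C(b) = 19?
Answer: -149/3 ≈ -49.667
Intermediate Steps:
j = -4 (j = 39 - 43 = -4)
(-371 - 374)/(j + C(-11)) = (-371 - 374)/(-4 + 19) = -745/15 = -745*1/15 = -149/3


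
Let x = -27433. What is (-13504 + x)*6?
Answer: -245622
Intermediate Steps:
(-13504 + x)*6 = (-13504 - 27433)*6 = -40937*6 = -245622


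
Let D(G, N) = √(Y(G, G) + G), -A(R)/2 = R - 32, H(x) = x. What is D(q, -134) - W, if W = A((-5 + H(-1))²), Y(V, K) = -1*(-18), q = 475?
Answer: 8 + √493 ≈ 30.204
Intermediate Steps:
Y(V, K) = 18
A(R) = 64 - 2*R (A(R) = -2*(R - 32) = -2*(-32 + R) = 64 - 2*R)
W = -8 (W = 64 - 2*(-5 - 1)² = 64 - 2*(-6)² = 64 - 2*36 = 64 - 72 = -8)
D(G, N) = √(18 + G)
D(q, -134) - W = √(18 + 475) - 1*(-8) = √493 + 8 = 8 + √493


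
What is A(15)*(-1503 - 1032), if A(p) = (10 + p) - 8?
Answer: -43095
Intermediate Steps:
A(p) = 2 + p
A(15)*(-1503 - 1032) = (2 + 15)*(-1503 - 1032) = 17*(-2535) = -43095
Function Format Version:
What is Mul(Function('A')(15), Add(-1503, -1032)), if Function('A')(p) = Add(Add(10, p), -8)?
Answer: -43095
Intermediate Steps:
Function('A')(p) = Add(2, p)
Mul(Function('A')(15), Add(-1503, -1032)) = Mul(Add(2, 15), Add(-1503, -1032)) = Mul(17, -2535) = -43095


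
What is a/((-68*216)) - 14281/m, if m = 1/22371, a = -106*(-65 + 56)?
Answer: -260695884869/816 ≈ -3.1948e+8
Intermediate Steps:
a = 954 (a = -106*(-9) = 954)
m = 1/22371 ≈ 4.4701e-5
a/((-68*216)) - 14281/m = 954/((-68*216)) - 14281/1/22371 = 954/(-14688) - 14281*22371 = 954*(-1/14688) - 319480251 = -53/816 - 319480251 = -260695884869/816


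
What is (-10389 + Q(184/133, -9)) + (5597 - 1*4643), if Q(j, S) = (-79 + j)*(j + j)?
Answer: -170694579/17689 ≈ -9649.8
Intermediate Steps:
Q(j, S) = 2*j*(-79 + j) (Q(j, S) = (-79 + j)*(2*j) = 2*j*(-79 + j))
(-10389 + Q(184/133, -9)) + (5597 - 1*4643) = (-10389 + 2*(184/133)*(-79 + 184/133)) + (5597 - 1*4643) = (-10389 + 2*(184*(1/133))*(-79 + 184*(1/133))) + (5597 - 4643) = (-10389 + 2*(184/133)*(-79 + 184/133)) + 954 = (-10389 + 2*(184/133)*(-10323/133)) + 954 = (-10389 - 3798864/17689) + 954 = -187569885/17689 + 954 = -170694579/17689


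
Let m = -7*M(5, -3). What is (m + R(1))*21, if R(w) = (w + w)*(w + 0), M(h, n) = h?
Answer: -693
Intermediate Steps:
m = -35 (m = -7*5 = -35)
R(w) = 2*w**2 (R(w) = (2*w)*w = 2*w**2)
(m + R(1))*21 = (-35 + 2*1**2)*21 = (-35 + 2*1)*21 = (-35 + 2)*21 = -33*21 = -693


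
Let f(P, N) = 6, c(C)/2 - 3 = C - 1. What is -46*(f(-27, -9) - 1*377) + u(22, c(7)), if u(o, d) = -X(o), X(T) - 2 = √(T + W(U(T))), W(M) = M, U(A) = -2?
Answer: 17064 - 2*√5 ≈ 17060.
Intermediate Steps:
c(C) = 4 + 2*C (c(C) = 6 + 2*(C - 1) = 6 + 2*(-1 + C) = 6 + (-2 + 2*C) = 4 + 2*C)
X(T) = 2 + √(-2 + T) (X(T) = 2 + √(T - 2) = 2 + √(-2 + T))
u(o, d) = -2 - √(-2 + o) (u(o, d) = -(2 + √(-2 + o)) = -2 - √(-2 + o))
-46*(f(-27, -9) - 1*377) + u(22, c(7)) = -46*(6 - 1*377) + (-2 - √(-2 + 22)) = -46*(6 - 377) + (-2 - √20) = -46*(-371) + (-2 - 2*√5) = 17066 + (-2 - 2*√5) = 17064 - 2*√5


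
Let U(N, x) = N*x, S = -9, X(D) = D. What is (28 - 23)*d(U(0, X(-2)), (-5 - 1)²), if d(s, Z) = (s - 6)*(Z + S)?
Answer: -810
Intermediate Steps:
d(s, Z) = (-9 + Z)*(-6 + s) (d(s, Z) = (s - 6)*(Z - 9) = (-6 + s)*(-9 + Z) = (-9 + Z)*(-6 + s))
(28 - 23)*d(U(0, X(-2)), (-5 - 1)²) = (28 - 23)*(54 - 0*(-2) - 6*(-5 - 1)² + (-5 - 1)²*(0*(-2))) = 5*(54 - 9*0 - 6*(-6)² + (-6)²*0) = 5*(54 + 0 - 6*36 + 36*0) = 5*(54 + 0 - 216 + 0) = 5*(-162) = -810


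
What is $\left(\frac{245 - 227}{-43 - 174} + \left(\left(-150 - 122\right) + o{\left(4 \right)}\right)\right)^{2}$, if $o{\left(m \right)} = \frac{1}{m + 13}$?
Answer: $\frac{1007006229009}{13608721} \approx 73997.0$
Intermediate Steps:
$o{\left(m \right)} = \frac{1}{13 + m}$
$\left(\frac{245 - 227}{-43 - 174} + \left(\left(-150 - 122\right) + o{\left(4 \right)}\right)\right)^{2} = \left(\frac{245 - 227}{-43 - 174} + \left(\left(-150 - 122\right) + \frac{1}{13 + 4}\right)\right)^{2} = \left(\frac{18}{-217} - \left(272 - \frac{1}{17}\right)\right)^{2} = \left(18 \left(- \frac{1}{217}\right) + \left(-272 + \frac{1}{17}\right)\right)^{2} = \left(- \frac{18}{217} - \frac{4623}{17}\right)^{2} = \left(- \frac{1003497}{3689}\right)^{2} = \frac{1007006229009}{13608721}$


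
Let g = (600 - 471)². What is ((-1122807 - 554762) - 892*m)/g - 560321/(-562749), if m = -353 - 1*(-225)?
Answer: -32239760948/346840967 ≈ -92.953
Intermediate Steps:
g = 16641 (g = 129² = 16641)
m = -128 (m = -353 + 225 = -128)
((-1122807 - 554762) - 892*m)/g - 560321/(-562749) = ((-1122807 - 554762) - 892*(-128))/16641 - 560321/(-562749) = (-1677569 + 114176)*(1/16641) - 560321*(-1/562749) = -1563393*1/16641 + 560321/562749 = -521131/5547 + 560321/562749 = -32239760948/346840967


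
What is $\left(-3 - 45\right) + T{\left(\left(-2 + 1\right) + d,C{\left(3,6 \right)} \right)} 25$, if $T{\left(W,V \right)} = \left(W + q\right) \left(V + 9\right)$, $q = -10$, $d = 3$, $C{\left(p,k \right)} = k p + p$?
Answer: $-6048$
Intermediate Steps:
$C{\left(p,k \right)} = p + k p$
$T{\left(W,V \right)} = \left(-10 + W\right) \left(9 + V\right)$ ($T{\left(W,V \right)} = \left(W - 10\right) \left(V + 9\right) = \left(-10 + W\right) \left(9 + V\right)$)
$\left(-3 - 45\right) + T{\left(\left(-2 + 1\right) + d,C{\left(3,6 \right)} \right)} 25 = \left(-3 - 45\right) + \left(-90 - 10 \cdot 3 \left(1 + 6\right) + 9 \left(\left(-2 + 1\right) + 3\right) + 3 \left(1 + 6\right) \left(\left(-2 + 1\right) + 3\right)\right) 25 = \left(-3 - 45\right) + \left(-90 - 10 \cdot 3 \cdot 7 + 9 \left(-1 + 3\right) + 3 \cdot 7 \left(-1 + 3\right)\right) 25 = -48 + \left(-90 - 210 + 9 \cdot 2 + 21 \cdot 2\right) 25 = -48 + \left(-90 - 210 + 18 + 42\right) 25 = -48 - 6000 = -6048$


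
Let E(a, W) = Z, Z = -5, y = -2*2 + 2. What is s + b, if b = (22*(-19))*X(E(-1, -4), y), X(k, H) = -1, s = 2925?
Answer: 3343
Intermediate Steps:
y = -2 (y = -4 + 2 = -2)
E(a, W) = -5
b = 418 (b = (22*(-19))*(-1) = -418*(-1) = 418)
s + b = 2925 + 418 = 3343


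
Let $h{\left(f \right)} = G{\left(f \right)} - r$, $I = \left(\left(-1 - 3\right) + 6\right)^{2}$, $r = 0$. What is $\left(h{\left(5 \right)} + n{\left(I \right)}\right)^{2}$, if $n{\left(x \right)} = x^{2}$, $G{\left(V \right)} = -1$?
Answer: $225$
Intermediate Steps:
$I = 4$ ($I = \left(\left(-1 - 3\right) + 6\right)^{2} = \left(-4 + 6\right)^{2} = 2^{2} = 4$)
$h{\left(f \right)} = -1$ ($h{\left(f \right)} = -1 - 0 = -1 + 0 = -1$)
$\left(h{\left(5 \right)} + n{\left(I \right)}\right)^{2} = \left(-1 + 4^{2}\right)^{2} = \left(-1 + 16\right)^{2} = 15^{2} = 225$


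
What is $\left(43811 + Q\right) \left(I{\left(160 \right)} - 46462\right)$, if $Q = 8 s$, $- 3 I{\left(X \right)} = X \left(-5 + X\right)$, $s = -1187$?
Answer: $- \frac{5634042590}{3} \approx -1.878 \cdot 10^{9}$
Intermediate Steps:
$I{\left(X \right)} = - \frac{X \left(-5 + X\right)}{3}$
$Q = -9496$ ($Q = 8 \left(-1187\right) = -9496$)
$\left(43811 + Q\right) \left(I{\left(160 \right)} - 46462\right) = \left(43811 - 9496\right) \left(\frac{1}{3} \cdot 160 \left(5 - 160\right) - 46462\right) = 34315 \left(\frac{1}{3} \cdot 160 \left(5 - 160\right) - 46462\right) = 34315 \left(\frac{1}{3} \cdot 160 \left(-155\right) - 46462\right) = 34315 \left(- \frac{24800}{3} - 46462\right) = 34315 \left(- \frac{164186}{3}\right) = - \frac{5634042590}{3}$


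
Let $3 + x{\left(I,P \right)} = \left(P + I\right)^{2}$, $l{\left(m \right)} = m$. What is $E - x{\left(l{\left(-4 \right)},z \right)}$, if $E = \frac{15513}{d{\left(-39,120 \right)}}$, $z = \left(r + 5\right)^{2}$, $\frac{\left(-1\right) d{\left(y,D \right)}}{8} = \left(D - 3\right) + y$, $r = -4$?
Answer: $- \frac{6419}{208} \approx -30.861$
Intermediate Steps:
$d{\left(y,D \right)} = 24 - 8 D - 8 y$ ($d{\left(y,D \right)} = - 8 \left(\left(D - 3\right) + y\right) = - 8 \left(\left(-3 + D\right) + y\right) = - 8 \left(-3 + D + y\right) = 24 - 8 D - 8 y$)
$z = 1$ ($z = \left(-4 + 5\right)^{2} = 1^{2} = 1$)
$x{\left(I,P \right)} = -3 + \left(I + P\right)^{2}$ ($x{\left(I,P \right)} = -3 + \left(P + I\right)^{2} = -3 + \left(I + P\right)^{2}$)
$E = - \frac{5171}{208}$ ($E = \frac{15513}{24 - 960 - -312} = \frac{15513}{24 - 960 + 312} = \frac{15513}{-624} = 15513 \left(- \frac{1}{624}\right) = - \frac{5171}{208} \approx -24.861$)
$E - x{\left(l{\left(-4 \right)},z \right)} = - \frac{5171}{208} - \left(-3 + \left(-4 + 1\right)^{2}\right) = - \frac{5171}{208} - \left(-3 + \left(-3\right)^{2}\right) = - \frac{5171}{208} - \left(-3 + 9\right) = - \frac{5171}{208} - 6 = - \frac{6419}{208}$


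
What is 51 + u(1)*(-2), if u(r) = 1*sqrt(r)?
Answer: 49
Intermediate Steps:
u(r) = sqrt(r)
51 + u(1)*(-2) = 51 + sqrt(1)*(-2) = 51 + 1*(-2) = 51 - 2 = 49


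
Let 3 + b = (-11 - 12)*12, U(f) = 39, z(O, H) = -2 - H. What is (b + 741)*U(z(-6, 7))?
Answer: 18018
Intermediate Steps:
b = -279 (b = -3 + (-11 - 12)*12 = -3 - 23*12 = -3 - 276 = -279)
(b + 741)*U(z(-6, 7)) = (-279 + 741)*39 = 462*39 = 18018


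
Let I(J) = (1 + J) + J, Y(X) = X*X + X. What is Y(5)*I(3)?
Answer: 210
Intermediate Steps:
Y(X) = X + X² (Y(X) = X² + X = X + X²)
I(J) = 1 + 2*J
Y(5)*I(3) = (5*(1 + 5))*(1 + 2*3) = (5*6)*(1 + 6) = 30*7 = 210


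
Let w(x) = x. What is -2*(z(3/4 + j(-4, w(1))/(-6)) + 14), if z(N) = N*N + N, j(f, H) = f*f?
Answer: -2269/72 ≈ -31.514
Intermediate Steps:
j(f, H) = f²
z(N) = N + N² (z(N) = N² + N = N + N²)
-2*(z(3/4 + j(-4, w(1))/(-6)) + 14) = -2*((3/4 + (-4)²/(-6))*(1 + (3/4 + (-4)²/(-6))) + 14) = -2*((3*(¼) + 16*(-⅙))*(1 + (3*(¼) + 16*(-⅙))) + 14) = -2*((¾ - 8/3)*(1 + (¾ - 8/3)) + 14) = -2*(-23*(1 - 23/12)/12 + 14) = -2*(-23/12*(-11/12) + 14) = -2*(253/144 + 14) = -2*2269/144 = -2269/72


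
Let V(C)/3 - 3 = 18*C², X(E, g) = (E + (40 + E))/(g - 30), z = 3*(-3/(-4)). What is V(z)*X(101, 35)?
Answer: 273339/20 ≈ 13667.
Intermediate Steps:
z = 9/4 (z = 3*(-3*(-¼)) = 3*(¾) = 9/4 ≈ 2.2500)
X(E, g) = (40 + 2*E)/(-30 + g)
V(C) = 9 + 54*C² (V(C) = 9 + 3*(18*C²) = 9 + 54*C²)
V(z)*X(101, 35) = (9 + 54*(9/4)²)*(2*(20 + 101)/(-30 + 35)) = (9 + 54*(81/16))*(2*121/5) = (9 + 2187/8)*(2*(⅕)*121) = (2259/8)*(242/5) = 273339/20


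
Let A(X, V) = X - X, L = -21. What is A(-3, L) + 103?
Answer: 103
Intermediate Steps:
A(X, V) = 0
A(-3, L) + 103 = 0 + 103 = 103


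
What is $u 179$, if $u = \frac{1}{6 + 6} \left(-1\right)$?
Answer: $- \frac{179}{12} \approx -14.917$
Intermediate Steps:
$u = - \frac{1}{12}$ ($u = \frac{1}{12} \left(-1\right) = - \frac{1}{12} \approx -0.083333$)
$u 179 = \left(- \frac{1}{12}\right) 179 = - \frac{179}{12}$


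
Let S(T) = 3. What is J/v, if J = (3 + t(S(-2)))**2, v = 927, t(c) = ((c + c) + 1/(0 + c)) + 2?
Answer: 1156/8343 ≈ 0.13856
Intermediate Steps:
t(c) = 2 + 1/c + 2*c (t(c) = (2*c + 1/c) + 2 = (1/c + 2*c) + 2 = 2 + 1/c + 2*c)
J = 1156/9 (J = (3 + (2 + 1/3 + 2*3))**2 = (3 + (2 + 1/3 + 6))**2 = (3 + 25/3)**2 = (34/3)**2 = 1156/9 ≈ 128.44)
J/v = (1156/9)/927 = (1156/9)*(1/927) = 1156/8343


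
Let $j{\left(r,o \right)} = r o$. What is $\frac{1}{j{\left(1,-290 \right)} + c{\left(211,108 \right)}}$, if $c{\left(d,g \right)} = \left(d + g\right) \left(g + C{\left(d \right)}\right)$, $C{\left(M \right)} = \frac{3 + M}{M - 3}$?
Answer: $\frac{104}{3586981} \approx 2.8994 \cdot 10^{-5}$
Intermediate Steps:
$j{\left(r,o \right)} = o r$
$C{\left(M \right)} = \frac{3 + M}{-3 + M}$
$c{\left(d,g \right)} = \left(d + g\right) \left(g + \frac{3 + d}{-3 + d}\right)$
$\frac{1}{j{\left(1,-290 \right)} + c{\left(211,108 \right)}} = \frac{1}{\left(-290\right) 1 + \frac{211 \left(3 + 211\right) + 108 \left(3 + 211\right) + 108 \left(-3 + 211\right) \left(211 + 108\right)}{-3 + 211}} = \frac{1}{-290 + \frac{211 \cdot 214 + 108 \cdot 214 + 108 \cdot 208 \cdot 319}{208}} = \frac{1}{-290 + \frac{45154 + 23112 + 7166016}{208}} = \frac{1}{-290 + \frac{1}{208} \cdot 7234282} = \frac{1}{-290 + \frac{3617141}{104}} = \frac{1}{\frac{3586981}{104}} = \frac{104}{3586981}$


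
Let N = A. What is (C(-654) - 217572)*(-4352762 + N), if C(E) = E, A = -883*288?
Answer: 1005381584916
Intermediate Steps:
A = -254304
N = -254304
(C(-654) - 217572)*(-4352762 + N) = (-654 - 217572)*(-4352762 - 254304) = -218226*(-4607066) = 1005381584916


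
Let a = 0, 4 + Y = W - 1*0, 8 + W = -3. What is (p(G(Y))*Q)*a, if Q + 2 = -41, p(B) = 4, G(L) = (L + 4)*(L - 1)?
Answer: 0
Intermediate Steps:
W = -11 (W = -8 - 3 = -11)
Y = -15 (Y = -4 + (-11 - 1*0) = -4 + (-11 + 0) = -4 - 11 = -15)
G(L) = (-1 + L)*(4 + L) (G(L) = (4 + L)*(-1 + L) = (-1 + L)*(4 + L))
Q = -43 (Q = -2 - 41 = -43)
(p(G(Y))*Q)*a = (4*(-43))*0 = -172*0 = 0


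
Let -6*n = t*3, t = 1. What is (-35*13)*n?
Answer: 455/2 ≈ 227.50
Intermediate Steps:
n = -½ (n = -3/6 = -⅙*3 = -½ ≈ -0.50000)
(-35*13)*n = -35*13*(-½) = -455*(-½) = 455/2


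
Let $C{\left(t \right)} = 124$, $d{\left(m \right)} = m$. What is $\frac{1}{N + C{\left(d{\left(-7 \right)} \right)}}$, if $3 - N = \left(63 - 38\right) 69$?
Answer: $- \frac{1}{1598} \approx -0.00062578$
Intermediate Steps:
$N = -1722$ ($N = 3 - \left(63 - 38\right) 69 = 3 - 25 \cdot 69 = 3 - 1725 = -1722$)
$\frac{1}{N + C{\left(d{\left(-7 \right)} \right)}} = \frac{1}{-1722 + 124} = \frac{1}{-1598} = - \frac{1}{1598}$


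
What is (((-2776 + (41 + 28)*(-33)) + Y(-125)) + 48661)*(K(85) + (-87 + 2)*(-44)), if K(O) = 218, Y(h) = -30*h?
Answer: 187442964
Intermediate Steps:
(((-2776 + (41 + 28)*(-33)) + Y(-125)) + 48661)*(K(85) + (-87 + 2)*(-44)) = (((-2776 + (41 + 28)*(-33)) - 30*(-125)) + 48661)*(218 + (-87 + 2)*(-44)) = (((-2776 + 69*(-33)) + 3750) + 48661)*(218 - 85*(-44)) = (((-2776 - 2277) + 3750) + 48661)*(218 + 3740) = ((-5053 + 3750) + 48661)*3958 = (-1303 + 48661)*3958 = 47358*3958 = 187442964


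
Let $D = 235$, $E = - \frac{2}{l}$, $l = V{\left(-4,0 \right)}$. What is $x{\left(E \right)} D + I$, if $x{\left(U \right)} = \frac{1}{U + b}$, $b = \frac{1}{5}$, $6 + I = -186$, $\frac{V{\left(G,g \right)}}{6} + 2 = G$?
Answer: $\frac{16734}{23} \approx 727.57$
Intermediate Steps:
$V{\left(G,g \right)} = -12 + 6 G$
$l = -36$ ($l = -12 + 6 \left(-4\right) = -12 - 24 = -36$)
$I = -192$ ($I = -6 - 186 = -192$)
$E = \frac{1}{18}$ ($E = - \frac{2}{-36} = \left(-2\right) \left(- \frac{1}{36}\right) = \frac{1}{18} \approx 0.055556$)
$b = \frac{1}{5} \approx 0.2$
$x{\left(U \right)} = \frac{1}{\frac{1}{5} + U}$ ($x{\left(U \right)} = \frac{1}{U + \frac{1}{5}} = \frac{1}{\frac{1}{5} + U}$)
$x{\left(E \right)} D + I = \frac{5}{1 + 5 \cdot \frac{1}{18}} \cdot 235 - 192 = \frac{5}{1 + \frac{5}{18}} \cdot 235 - 192 = \frac{5}{\frac{23}{18}} \cdot 235 - 192 = 5 \cdot \frac{18}{23} \cdot 235 - 192 = \frac{90}{23} \cdot 235 - 192 = \frac{21150}{23} - 192 = \frac{16734}{23}$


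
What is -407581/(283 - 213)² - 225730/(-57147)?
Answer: -22185954407/280020300 ≈ -79.230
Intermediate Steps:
-407581/(283 - 213)² - 225730/(-57147) = -407581/(70²) - 225730*(-1/57147) = -407581/4900 + 225730/57147 = -22185954407/280020300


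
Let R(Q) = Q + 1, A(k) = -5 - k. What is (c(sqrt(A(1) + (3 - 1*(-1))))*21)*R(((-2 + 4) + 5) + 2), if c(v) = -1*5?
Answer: -1050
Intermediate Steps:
c(v) = -5
R(Q) = 1 + Q
(c(sqrt(A(1) + (3 - 1*(-1))))*21)*R(((-2 + 4) + 5) + 2) = (-5*21)*(1 + (((-2 + 4) + 5) + 2)) = -105*(1 + ((2 + 5) + 2)) = -105*(1 + (7 + 2)) = -105*(1 + 9) = -105*10 = -1050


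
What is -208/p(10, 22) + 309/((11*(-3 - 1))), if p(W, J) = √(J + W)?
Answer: -309/44 - 26*√2 ≈ -43.792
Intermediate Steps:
-208/p(10, 22) + 309/((11*(-3 - 1))) = -208/√(22 + 10) + 309/((11*(-3 - 1))) = -208*√2/8 + 309/((11*(-4))) = -208*√2/8 + 309/(-44) = -26*√2 + 309*(-1/44) = -26*√2 - 309/44 = -309/44 - 26*√2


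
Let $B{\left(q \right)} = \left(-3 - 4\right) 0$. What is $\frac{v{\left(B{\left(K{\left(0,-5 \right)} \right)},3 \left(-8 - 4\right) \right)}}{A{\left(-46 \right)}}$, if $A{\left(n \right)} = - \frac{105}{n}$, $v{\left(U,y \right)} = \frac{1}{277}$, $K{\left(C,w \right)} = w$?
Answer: $\frac{46}{29085} \approx 0.0015816$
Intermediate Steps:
$B{\left(q \right)} = 0$ ($B{\left(q \right)} = \left(-7\right) 0 = 0$)
$v{\left(U,y \right)} = \frac{1}{277}$
$\frac{v{\left(B{\left(K{\left(0,-5 \right)} \right)},3 \left(-8 - 4\right) \right)}}{A{\left(-46 \right)}} = \frac{1}{277 \left(- \frac{105}{-46}\right)} = \frac{1}{277 \left(\left(-105\right) \left(- \frac{1}{46}\right)\right)} = \frac{1}{277 \cdot \frac{105}{46}} = \frac{1}{277} \cdot \frac{46}{105} = \frac{46}{29085}$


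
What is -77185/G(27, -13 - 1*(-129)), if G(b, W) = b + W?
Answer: -77185/143 ≈ -539.75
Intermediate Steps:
G(b, W) = W + b
-77185/G(27, -13 - 1*(-129)) = -77185/((-13 - 1*(-129)) + 27) = -77185/((-13 + 129) + 27) = -77185/(116 + 27) = -77185/143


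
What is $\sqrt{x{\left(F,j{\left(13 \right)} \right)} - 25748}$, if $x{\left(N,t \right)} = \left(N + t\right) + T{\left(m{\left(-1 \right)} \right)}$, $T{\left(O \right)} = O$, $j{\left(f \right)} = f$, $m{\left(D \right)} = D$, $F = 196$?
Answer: $2 i \sqrt{6385} \approx 159.81 i$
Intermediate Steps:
$x{\left(N,t \right)} = -1 + N + t$ ($x{\left(N,t \right)} = \left(N + t\right) - 1 = -1 + N + t$)
$\sqrt{x{\left(F,j{\left(13 \right)} \right)} - 25748} = \sqrt{\left(-1 + 196 + 13\right) - 25748} = \sqrt{208 - 25748} = \sqrt{-25540} = 2 i \sqrt{6385}$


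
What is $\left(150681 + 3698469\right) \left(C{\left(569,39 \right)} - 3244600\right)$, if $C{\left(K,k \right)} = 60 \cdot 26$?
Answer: $-12482947416000$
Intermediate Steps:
$C{\left(K,k \right)} = 1560$
$\left(150681 + 3698469\right) \left(C{\left(569,39 \right)} - 3244600\right) = \left(150681 + 3698469\right) \left(1560 - 3244600\right) = 3849150 \left(-3243040\right) = -12482947416000$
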